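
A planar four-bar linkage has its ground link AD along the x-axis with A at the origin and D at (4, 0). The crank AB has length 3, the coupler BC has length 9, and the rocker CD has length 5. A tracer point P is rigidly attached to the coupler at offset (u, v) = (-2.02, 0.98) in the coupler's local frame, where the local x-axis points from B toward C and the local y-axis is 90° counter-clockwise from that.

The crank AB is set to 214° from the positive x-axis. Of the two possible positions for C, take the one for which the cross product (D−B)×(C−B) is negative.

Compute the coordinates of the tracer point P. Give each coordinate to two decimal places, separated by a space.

A=(0,0), D=(4.00,0)
B = A + 3.00·(cos214°, sin214°) = (-2.4871, -1.6776)
|BD| = 6.7005
circle(B,9.00) ∩ circle(D,5.00): a=7.5290, h=4.9309
  candidates: C₊=(3.5676,4.9813) cross=33.039; C₋=(6.0367,-4.5664) cross=-33.039
  mode - wants cross < 0 → take C=(6.0367,-4.5664) (cross=-33.039)
ex = (C−B)/|BC| = (0.9471,-0.3210); ey = (0.3210,0.9471)
P = B + -2.02·ex + 0.98·ey = (-4.0857,-0.1011)

-4.09 -0.10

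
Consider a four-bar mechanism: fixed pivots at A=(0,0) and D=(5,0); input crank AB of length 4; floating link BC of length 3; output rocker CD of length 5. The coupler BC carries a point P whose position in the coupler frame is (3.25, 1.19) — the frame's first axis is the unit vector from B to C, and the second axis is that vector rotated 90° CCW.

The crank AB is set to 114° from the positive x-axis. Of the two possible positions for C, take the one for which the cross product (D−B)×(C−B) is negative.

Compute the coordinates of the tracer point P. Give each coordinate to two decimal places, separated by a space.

A=(0,0), D=(5.00,0)
B = A + 4.00·(cos114°, sin114°) = (-1.6269, 3.6542)
|BD| = 7.5677
circle(B,3.00) ∩ circle(D,5.00): a=2.7267, h=1.2510
  candidates: C₊=(1.3649,3.4331) cross=9.467; C₋=(0.1567,1.2420) cross=-9.467
  mode - wants cross < 0 → take C=(0.1567,1.2420) (cross=-9.467)
ex = (C−B)/|BC| = (0.5946,-0.8041); ey = (0.8041,0.5946)
P = B + 3.25·ex + 1.19·ey = (1.2622,1.7485)

1.26 1.75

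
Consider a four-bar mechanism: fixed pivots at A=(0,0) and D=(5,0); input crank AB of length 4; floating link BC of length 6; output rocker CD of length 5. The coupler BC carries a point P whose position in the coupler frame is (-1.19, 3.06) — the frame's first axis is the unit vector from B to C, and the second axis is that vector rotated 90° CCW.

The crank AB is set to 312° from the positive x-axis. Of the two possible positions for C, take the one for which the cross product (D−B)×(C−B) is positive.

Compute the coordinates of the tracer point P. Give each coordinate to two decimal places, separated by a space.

A=(0,0), D=(5.00,0)
B = A + 4.00·(cos312°, sin312°) = (2.6765, -2.9726)
|BD| = 3.7729
circle(B,6.00) ∩ circle(D,5.00): a=3.3442, h=4.9816
  candidates: C₊=(0.8111,2.7301) cross=18.795; C₋=(8.6609,-3.4056) cross=-18.795
  mode + wants cross > 0 → take C=(0.8111,2.7301) (cross=18.795)
ex = (C−B)/|BC| = (-0.3109,0.9504); ey = (-0.9504,-0.3109)
P = B + -1.19·ex + 3.06·ey = (0.1381,-5.0550)

0.14 -5.05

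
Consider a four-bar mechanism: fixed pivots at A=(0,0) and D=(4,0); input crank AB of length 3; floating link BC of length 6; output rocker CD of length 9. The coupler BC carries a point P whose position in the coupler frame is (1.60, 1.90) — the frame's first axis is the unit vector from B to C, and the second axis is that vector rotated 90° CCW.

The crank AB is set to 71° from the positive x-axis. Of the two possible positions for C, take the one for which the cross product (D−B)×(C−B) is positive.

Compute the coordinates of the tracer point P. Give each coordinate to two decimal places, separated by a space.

-0.64 4.72

A=(0,0), D=(4.00,0)
B = A + 3.00·(cos71°, sin71°) = (0.9767, 2.8366)
|BD| = 4.1456
circle(B,6.00) ∩ circle(D,9.00): a=-3.3546, h=4.9746
  candidates: C₊=(1.9341,8.7597) cross=20.623; C₋=(-4.8734,1.5040) cross=-20.623
  mode + wants cross > 0 → take C=(1.9341,8.7597) (cross=20.623)
ex = (C−B)/|BC| = (0.1596,0.9872); ey = (-0.9872,0.1596)
P = B + 1.60·ex + 1.90·ey = (-0.6436,4.7192)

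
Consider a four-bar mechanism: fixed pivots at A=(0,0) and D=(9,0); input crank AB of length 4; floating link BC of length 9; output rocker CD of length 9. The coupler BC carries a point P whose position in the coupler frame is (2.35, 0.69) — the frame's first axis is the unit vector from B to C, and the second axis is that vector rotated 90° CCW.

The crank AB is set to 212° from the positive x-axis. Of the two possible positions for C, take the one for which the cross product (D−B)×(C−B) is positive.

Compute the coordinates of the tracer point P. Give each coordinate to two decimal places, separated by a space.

A=(0,0), D=(9.00,0)
B = A + 4.00·(cos212°, sin212°) = (-3.3922, -2.1197)
|BD| = 12.5722
circle(B,9.00) ∩ circle(D,9.00): a=6.2861, h=6.4409
  candidates: C₊=(1.7180,5.2889) cross=80.976; C₋=(3.8898,-7.4085) cross=-80.976
  mode + wants cross > 0 → take C=(1.7180,5.2889) (cross=80.976)
ex = (C−B)/|BC| = (0.5678,0.8232); ey = (-0.8232,0.5678)
P = B + 2.35·ex + 0.69·ey = (-2.6259,0.2066)

-2.63 0.21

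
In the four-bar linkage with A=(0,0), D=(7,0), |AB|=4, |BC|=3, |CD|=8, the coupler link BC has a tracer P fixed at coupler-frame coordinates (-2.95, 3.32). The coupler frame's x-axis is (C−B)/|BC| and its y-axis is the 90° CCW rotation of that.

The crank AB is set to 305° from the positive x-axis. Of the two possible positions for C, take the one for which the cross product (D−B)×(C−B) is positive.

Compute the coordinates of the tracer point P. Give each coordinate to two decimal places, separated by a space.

A=(0,0), D=(7.00,0)
B = A + 4.00·(cos305°, sin305°) = (2.2943, -3.2766)
|BD| = 5.7341
circle(B,3.00) ∩ circle(D,8.00): a=-1.9288, h=2.2977
  candidates: C₊=(-0.6016,-2.4932) cross=13.175; C₋=(2.0244,-6.2644) cross=-13.175
  mode + wants cross > 0 → take C=(-0.6016,-2.4932) (cross=13.175)
ex = (C−B)/|BC| = (-0.9653,0.2611); ey = (-0.2611,-0.9653)
P = B + -2.95·ex + 3.32·ey = (4.2749,-7.2518)

4.27 -7.25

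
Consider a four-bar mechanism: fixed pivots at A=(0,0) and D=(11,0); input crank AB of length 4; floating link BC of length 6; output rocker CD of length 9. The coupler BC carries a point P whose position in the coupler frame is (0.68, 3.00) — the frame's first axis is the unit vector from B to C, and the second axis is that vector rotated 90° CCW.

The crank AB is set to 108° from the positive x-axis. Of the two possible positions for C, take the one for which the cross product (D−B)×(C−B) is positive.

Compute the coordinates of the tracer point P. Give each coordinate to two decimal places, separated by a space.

A=(0,0), D=(11.00,0)
B = A + 4.00·(cos108°, sin108°) = (-1.2361, 3.8042)
|BD| = 12.8138
circle(B,6.00) ∩ circle(D,9.00): a=4.6510, h=3.7906
  candidates: C₊=(4.3306,6.0431) cross=48.572; C₋=(2.0799,-1.1962) cross=-48.572
  mode + wants cross > 0 → take C=(4.3306,6.0431) (cross=48.572)
ex = (C−B)/|BC| = (0.9278,0.3731); ey = (-0.3731,0.9278)
P = B + 0.68·ex + 3.00·ey = (-1.7246,6.8413)

-1.72 6.84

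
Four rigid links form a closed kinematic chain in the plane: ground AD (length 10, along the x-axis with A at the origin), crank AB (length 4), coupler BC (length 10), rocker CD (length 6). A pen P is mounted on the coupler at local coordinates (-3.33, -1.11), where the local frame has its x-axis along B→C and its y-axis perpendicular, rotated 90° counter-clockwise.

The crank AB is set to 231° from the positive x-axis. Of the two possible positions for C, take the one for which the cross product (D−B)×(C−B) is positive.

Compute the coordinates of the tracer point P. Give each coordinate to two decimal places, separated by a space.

-4.32 -6.12

A=(0,0), D=(10.00,0)
B = A + 4.00·(cos231°, sin231°) = (-2.5173, -3.1086)
|BD| = 12.8975
circle(B,10.00) ∩ circle(D,6.00): a=8.9299, h=4.5009
  candidates: C₊=(5.0645,3.4119) cross=58.050; C₋=(7.2341,-5.3245) cross=-58.050
  mode + wants cross > 0 → take C=(5.0645,3.4119) (cross=58.050)
ex = (C−B)/|BC| = (0.7582,0.6520); ey = (-0.6520,0.7582)
P = B + -3.33·ex + -1.11·ey = (-4.3182,-6.1215)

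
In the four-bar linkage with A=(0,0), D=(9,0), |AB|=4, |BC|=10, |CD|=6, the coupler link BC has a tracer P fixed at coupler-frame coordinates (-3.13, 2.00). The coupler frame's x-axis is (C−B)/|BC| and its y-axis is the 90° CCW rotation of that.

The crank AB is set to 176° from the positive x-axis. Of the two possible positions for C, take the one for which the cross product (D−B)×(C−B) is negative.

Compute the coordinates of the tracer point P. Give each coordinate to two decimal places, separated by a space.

A=(0,0), D=(9.00,0)
B = A + 4.00·(cos176°, sin176°) = (-3.9903, 0.2790)
|BD| = 12.9933
circle(B,10.00) ∩ circle(D,6.00): a=8.9594, h=4.4417
  candidates: C₊=(5.0625,4.5273) cross=57.712; C₋=(4.8717,-4.3540) cross=-57.712
  mode - wants cross < 0 → take C=(4.8717,-4.3540) (cross=-57.712)
ex = (C−B)/|BC| = (0.8862,-0.4633); ey = (0.4633,0.8862)
P = B + -3.13·ex + 2.00·ey = (-5.8375,3.5016)

-5.84 3.50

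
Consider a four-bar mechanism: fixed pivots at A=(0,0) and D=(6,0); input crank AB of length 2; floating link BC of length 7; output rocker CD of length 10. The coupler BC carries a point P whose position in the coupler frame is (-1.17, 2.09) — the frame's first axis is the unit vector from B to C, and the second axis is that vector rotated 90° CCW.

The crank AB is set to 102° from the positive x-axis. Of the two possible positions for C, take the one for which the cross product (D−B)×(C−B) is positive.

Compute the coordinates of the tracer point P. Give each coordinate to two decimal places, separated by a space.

A=(0,0), D=(6.00,0)
B = A + 2.00·(cos102°, sin102°) = (-0.4158, 1.9563)
|BD| = 6.7074
circle(B,7.00) ∩ circle(D,10.00): a=-0.4480, h=6.9856
  candidates: C₊=(1.1931,8.7689) cross=46.856; C₋=(-2.8818,-4.5950) cross=-46.856
  mode + wants cross > 0 → take C=(1.1931,8.7689) (cross=46.856)
ex = (C−B)/|BC| = (0.2298,0.9732); ey = (-0.9732,0.2298)
P = B + -1.17·ex + 2.09·ey = (-2.7188,1.2980)

-2.72 1.30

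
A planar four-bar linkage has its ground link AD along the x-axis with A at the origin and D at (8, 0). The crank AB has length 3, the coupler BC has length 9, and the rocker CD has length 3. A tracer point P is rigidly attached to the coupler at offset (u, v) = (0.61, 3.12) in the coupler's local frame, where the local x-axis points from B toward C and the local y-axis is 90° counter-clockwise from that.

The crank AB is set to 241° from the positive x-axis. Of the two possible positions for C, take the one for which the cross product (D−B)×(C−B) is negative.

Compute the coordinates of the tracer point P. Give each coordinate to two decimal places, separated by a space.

A=(0,0), D=(8.00,0)
B = A + 3.00·(cos241°, sin241°) = (-1.4544, -2.6239)
|BD| = 9.8118
circle(B,9.00) ∩ circle(D,3.00): a=8.5749, h=2.7332
  candidates: C₊=(6.0773,2.3029) cross=26.817; C₋=(7.5391,-2.9644) cross=-26.817
  mode - wants cross < 0 → take C=(7.5391,-2.9644) (cross=-26.817)
ex = (C−B)/|BC| = (0.9993,-0.0378); ey = (0.0378,0.9993)
P = B + 0.61·ex + 3.12·ey = (-0.7268,0.4708)

-0.73 0.47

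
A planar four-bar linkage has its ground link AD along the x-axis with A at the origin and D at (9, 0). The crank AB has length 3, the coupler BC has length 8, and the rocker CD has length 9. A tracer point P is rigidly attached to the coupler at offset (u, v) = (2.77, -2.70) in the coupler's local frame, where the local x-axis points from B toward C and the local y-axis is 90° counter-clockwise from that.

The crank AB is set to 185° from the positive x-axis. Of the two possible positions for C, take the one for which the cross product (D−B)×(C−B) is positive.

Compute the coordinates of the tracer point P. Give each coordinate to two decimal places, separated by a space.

0.86 0.12

A=(0,0), D=(9.00,0)
B = A + 3.00·(cos185°, sin185°) = (-2.9886, -0.2615)
|BD| = 11.9914
circle(B,8.00) ∩ circle(D,9.00): a=5.2869, h=6.0041
  candidates: C₊=(2.1661,5.8565) cross=71.997; C₋=(2.4280,-6.1488) cross=-71.997
  mode + wants cross > 0 → take C=(2.1661,5.8565) (cross=71.997)
ex = (C−B)/|BC| = (0.6443,0.7647); ey = (-0.7647,0.6443)
P = B + 2.77·ex + -2.70·ey = (0.8610,0.1172)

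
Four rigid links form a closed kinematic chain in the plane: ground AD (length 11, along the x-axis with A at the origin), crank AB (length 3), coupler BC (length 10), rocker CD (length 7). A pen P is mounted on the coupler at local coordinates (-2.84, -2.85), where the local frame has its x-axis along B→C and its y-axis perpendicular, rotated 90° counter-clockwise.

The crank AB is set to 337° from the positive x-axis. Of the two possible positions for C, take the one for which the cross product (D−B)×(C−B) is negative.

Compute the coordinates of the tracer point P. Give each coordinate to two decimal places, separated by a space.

-1.21 -1.83

A=(0,0), D=(11.00,0)
B = A + 3.00·(cos337°, sin337°) = (2.7615, -1.1722)
|BD| = 8.3215
circle(B,10.00) ∩ circle(D,7.00): a=7.2251, h=6.9136
  candidates: C₊=(8.9407,6.6902) cross=57.531; C₋=(10.8884,-6.9991) cross=-57.531
  mode - wants cross < 0 → take C=(10.8884,-6.9991) (cross=-57.531)
ex = (C−B)/|BC| = (0.8127,-0.5827); ey = (0.5827,0.8127)
P = B + -2.84·ex + -2.85·ey = (-1.2072,-1.8335)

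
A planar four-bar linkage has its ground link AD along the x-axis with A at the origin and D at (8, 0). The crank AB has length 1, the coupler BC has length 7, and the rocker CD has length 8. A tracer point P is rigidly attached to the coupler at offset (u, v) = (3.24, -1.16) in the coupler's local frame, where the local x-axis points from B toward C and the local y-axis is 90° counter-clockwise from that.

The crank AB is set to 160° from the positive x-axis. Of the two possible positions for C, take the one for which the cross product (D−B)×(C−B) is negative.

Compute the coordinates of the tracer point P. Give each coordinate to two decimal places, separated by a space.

A=(0,0), D=(8.00,0)
B = A + 1.00·(cos160°, sin160°) = (-0.9397, 0.3420)
|BD| = 8.9462
circle(B,7.00) ∩ circle(D,8.00): a=3.6348, h=5.9823
  candidates: C₊=(2.9211,6.1810) cross=53.519; C₋=(2.4637,-5.7749) cross=-53.519
  mode - wants cross < 0 → take C=(2.4637,-5.7749) (cross=-53.519)
ex = (C−B)/|BC| = (0.4862,-0.8738); ey = (0.8738,0.4862)
P = B + 3.24·ex + -1.16·ey = (-0.3781,-3.0532)

-0.38 -3.05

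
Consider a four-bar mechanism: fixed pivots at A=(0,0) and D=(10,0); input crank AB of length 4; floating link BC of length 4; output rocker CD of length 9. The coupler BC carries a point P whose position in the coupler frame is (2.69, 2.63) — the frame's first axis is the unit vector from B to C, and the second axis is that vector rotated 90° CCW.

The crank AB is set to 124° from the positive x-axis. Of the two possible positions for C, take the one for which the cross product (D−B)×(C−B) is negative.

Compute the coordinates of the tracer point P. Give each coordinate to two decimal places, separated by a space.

1.47 3.96

A=(0,0), D=(10.00,0)
B = A + 4.00·(cos124°, sin124°) = (-2.2368, 3.3162)
|BD| = 12.6781
circle(B,4.00) ∩ circle(D,9.00): a=3.7756, h=1.3209
  candidates: C₊=(1.7529,3.6035) cross=16.747; C₋=(1.0619,1.0537) cross=-16.747
  mode - wants cross < 0 → take C=(1.0619,1.0537) (cross=-16.747)
ex = (C−B)/|BC| = (0.8247,-0.5656); ey = (0.5656,0.8247)
P = B + 2.69·ex + 2.63·ey = (1.4692,3.9635)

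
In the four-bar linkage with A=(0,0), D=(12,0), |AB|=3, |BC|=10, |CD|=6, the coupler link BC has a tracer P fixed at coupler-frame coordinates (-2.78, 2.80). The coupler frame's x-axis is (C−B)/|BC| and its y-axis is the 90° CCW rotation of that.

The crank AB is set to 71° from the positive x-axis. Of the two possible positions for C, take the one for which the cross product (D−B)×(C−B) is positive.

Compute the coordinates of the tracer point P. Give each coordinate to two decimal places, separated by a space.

A=(0,0), D=(12.00,0)
B = A + 3.00·(cos71°, sin71°) = (0.9767, 2.8366)
|BD| = 11.3824
circle(B,10.00) ∩ circle(D,6.00): a=8.5026, h=5.2637
  candidates: C₊=(10.5228,5.8153) cross=59.914; C₋=(7.8993,-4.3800) cross=-59.914
  mode + wants cross > 0 → take C=(10.5228,5.8153) (cross=59.914)
ex = (C−B)/|BC| = (0.9546,0.2979); ey = (-0.2979,0.9546)
P = B + -2.78·ex + 2.80·ey = (-2.5111,4.6814)

-2.51 4.68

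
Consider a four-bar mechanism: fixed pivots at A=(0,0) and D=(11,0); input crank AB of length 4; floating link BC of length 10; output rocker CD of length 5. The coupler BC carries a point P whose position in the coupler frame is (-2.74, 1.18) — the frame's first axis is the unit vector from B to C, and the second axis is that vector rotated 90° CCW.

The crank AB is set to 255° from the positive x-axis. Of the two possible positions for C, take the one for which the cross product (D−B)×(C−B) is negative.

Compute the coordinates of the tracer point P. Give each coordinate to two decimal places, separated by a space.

-3.69 -2.50

A=(0,0), D=(11.00,0)
B = A + 4.00·(cos255°, sin255°) = (-1.0353, -3.8637)
|BD| = 12.6403
circle(B,10.00) ∩ circle(D,5.00): a=9.2868, h=3.7087
  candidates: C₊=(6.6735,2.5062) cross=46.879; C₋=(8.9407,-4.5562) cross=-46.879
  mode - wants cross < 0 → take C=(8.9407,-4.5562) (cross=-46.879)
ex = (C−B)/|BC| = (0.9976,-0.0693); ey = (0.0693,0.9976)
P = B + -2.74·ex + 1.18·ey = (-3.6870,-2.4968)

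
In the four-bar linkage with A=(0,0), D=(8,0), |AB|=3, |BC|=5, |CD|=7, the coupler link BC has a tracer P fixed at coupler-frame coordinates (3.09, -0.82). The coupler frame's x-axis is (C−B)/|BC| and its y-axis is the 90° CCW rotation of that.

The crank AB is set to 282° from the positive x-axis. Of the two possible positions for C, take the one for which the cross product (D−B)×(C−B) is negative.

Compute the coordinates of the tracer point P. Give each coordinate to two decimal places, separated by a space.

2.52 -5.51

A=(0,0), D=(8.00,0)
B = A + 3.00·(cos282°, sin282°) = (0.6237, -2.9344)
|BD| = 7.9385
circle(B,5.00) ∩ circle(D,7.00): a=2.4576, h=4.3543
  candidates: C₊=(1.2978,2.0199) cross=34.567; C₋=(4.5169,-6.0719) cross=-34.567
  mode - wants cross < 0 → take C=(4.5169,-6.0719) (cross=-34.567)
ex = (C−B)/|BC| = (0.7786,-0.6275); ey = (0.6275,0.7786)
P = B + 3.09·ex + -0.82·ey = (2.5151,-5.5119)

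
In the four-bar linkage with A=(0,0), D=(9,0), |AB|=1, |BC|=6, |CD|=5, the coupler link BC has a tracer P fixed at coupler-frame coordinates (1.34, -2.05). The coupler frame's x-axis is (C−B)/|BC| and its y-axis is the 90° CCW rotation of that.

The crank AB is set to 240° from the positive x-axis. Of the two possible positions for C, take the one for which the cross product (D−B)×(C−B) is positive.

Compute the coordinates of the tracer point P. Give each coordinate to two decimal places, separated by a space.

1.73 -1.89

A=(0,0), D=(9.00,0)
B = A + 1.00·(cos240°, sin240°) = (-0.5000, -0.8660)
|BD| = 9.5394
circle(B,6.00) ∩ circle(D,5.00): a=5.3463, h=2.7235
  candidates: C₊=(4.5769,2.3316) cross=25.981; C₋=(5.0714,-3.0929) cross=-25.981
  mode + wants cross > 0 → take C=(4.5769,2.3316) (cross=25.981)
ex = (C−B)/|BC| = (0.8462,0.5329); ey = (-0.5329,0.8462)
P = B + 1.34·ex + -2.05·ey = (1.7264,-1.8865)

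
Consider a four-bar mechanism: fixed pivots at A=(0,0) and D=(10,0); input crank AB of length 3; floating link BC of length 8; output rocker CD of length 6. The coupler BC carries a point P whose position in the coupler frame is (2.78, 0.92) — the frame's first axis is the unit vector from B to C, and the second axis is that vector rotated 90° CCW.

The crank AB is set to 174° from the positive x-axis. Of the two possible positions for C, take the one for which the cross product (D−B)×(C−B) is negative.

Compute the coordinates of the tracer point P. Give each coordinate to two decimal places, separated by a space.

A=(0,0), D=(10.00,0)
B = A + 3.00·(cos174°, sin174°) = (-2.9836, 0.3136)
|BD| = 12.9874
circle(B,8.00) ∩ circle(D,6.00): a=7.5716, h=2.5827
  candidates: C₊=(4.6482,2.7127) cross=33.542; C₋=(4.5235,-2.4511) cross=-33.542
  mode - wants cross < 0 → take C=(4.5235,-2.4511) (cross=-33.542)
ex = (C−B)/|BC| = (0.9384,-0.3456); ey = (0.3456,0.9384)
P = B + 2.78·ex + 0.92·ey = (-0.0569,0.2162)

-0.06 0.22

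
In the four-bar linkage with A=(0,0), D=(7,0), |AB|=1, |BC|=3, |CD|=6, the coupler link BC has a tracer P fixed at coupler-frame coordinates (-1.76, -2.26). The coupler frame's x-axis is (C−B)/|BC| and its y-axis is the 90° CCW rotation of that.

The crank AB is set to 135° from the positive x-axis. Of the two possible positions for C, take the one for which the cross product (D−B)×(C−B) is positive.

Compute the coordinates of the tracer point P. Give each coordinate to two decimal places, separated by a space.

-0.62 -2.16

A=(0,0), D=(7.00,0)
B = A + 1.00·(cos135°, sin135°) = (-0.7071, 0.7071)
|BD| = 7.7395
circle(B,3.00) ∩ circle(D,6.00): a=2.1254, h=2.1172
  candidates: C₊=(1.6029,2.6213) cross=16.386; C₋=(1.2160,-1.5954) cross=-16.386
  mode + wants cross > 0 → take C=(1.6029,2.6213) (cross=16.386)
ex = (C−B)/|BC| = (0.7700,0.6381); ey = (-0.6381,0.7700)
P = B + -1.76·ex + -2.26·ey = (-0.6203,-2.1560)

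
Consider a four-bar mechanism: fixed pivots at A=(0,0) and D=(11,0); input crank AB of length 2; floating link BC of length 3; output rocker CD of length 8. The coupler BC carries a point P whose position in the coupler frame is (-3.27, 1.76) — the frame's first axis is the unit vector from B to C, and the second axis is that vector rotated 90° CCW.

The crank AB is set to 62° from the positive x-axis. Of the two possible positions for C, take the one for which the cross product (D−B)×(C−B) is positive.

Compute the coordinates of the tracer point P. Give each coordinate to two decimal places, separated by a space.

A=(0,0), D=(11.00,0)
B = A + 2.00·(cos62°, sin62°) = (0.9389, 1.7659)
|BD| = 10.2149
circle(B,3.00) ∩ circle(D,8.00): a=2.4153, h=1.7795
  candidates: C₊=(3.6255,3.1010) cross=18.177; C₋=(3.0102,-0.4043) cross=-18.177
  mode + wants cross > 0 → take C=(3.6255,3.1010) (cross=18.177)
ex = (C−B)/|BC| = (0.8955,0.4450); ey = (-0.4450,0.8955)
P = B + -3.27·ex + 1.76·ey = (-2.7726,1.8867)

-2.77 1.89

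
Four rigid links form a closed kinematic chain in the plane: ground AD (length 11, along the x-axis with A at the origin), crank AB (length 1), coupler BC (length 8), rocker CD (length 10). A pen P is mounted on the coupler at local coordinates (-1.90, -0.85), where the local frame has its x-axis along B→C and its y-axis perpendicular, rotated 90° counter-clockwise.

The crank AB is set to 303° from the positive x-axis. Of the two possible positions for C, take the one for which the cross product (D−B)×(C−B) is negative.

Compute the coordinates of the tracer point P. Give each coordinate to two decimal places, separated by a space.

A=(0,0), D=(11.00,0)
B = A + 1.00·(cos303°, sin303°) = (0.5446, -0.8387)
|BD| = 10.4889
circle(B,8.00) ∩ circle(D,10.00): a=3.5284, h=7.1799
  candidates: C₊=(3.4876,6.6003) cross=75.309; C₋=(4.6358,-7.7134) cross=-75.309
  mode - wants cross < 0 → take C=(4.6358,-7.7134) (cross=-75.309)
ex = (C−B)/|BC| = (0.5114,-0.8593); ey = (0.8593,0.5114)
P = B + -1.90·ex + -0.85·ey = (-1.1575,0.3594)

-1.16 0.36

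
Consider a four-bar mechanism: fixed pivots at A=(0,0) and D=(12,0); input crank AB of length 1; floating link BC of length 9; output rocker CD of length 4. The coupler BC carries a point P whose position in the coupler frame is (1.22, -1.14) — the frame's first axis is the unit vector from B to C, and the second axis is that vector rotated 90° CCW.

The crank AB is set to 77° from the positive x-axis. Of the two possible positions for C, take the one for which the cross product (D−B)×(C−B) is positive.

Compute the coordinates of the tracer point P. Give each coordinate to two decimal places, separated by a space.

1.64 0.09

A=(0,0), D=(12.00,0)
B = A + 1.00·(cos77°, sin77°) = (0.2250, 0.9744)
|BD| = 11.8153
circle(B,9.00) ∩ circle(D,4.00): a=8.6583, h=2.4563
  candidates: C₊=(9.0563,2.7083) cross=29.022; C₋=(8.6512,-2.1876) cross=-29.022
  mode + wants cross > 0 → take C=(9.0563,2.7083) (cross=29.022)
ex = (C−B)/|BC| = (0.9813,0.1927); ey = (-0.1927,0.9813)
P = B + 1.22·ex + -1.14·ey = (1.6417,0.0908)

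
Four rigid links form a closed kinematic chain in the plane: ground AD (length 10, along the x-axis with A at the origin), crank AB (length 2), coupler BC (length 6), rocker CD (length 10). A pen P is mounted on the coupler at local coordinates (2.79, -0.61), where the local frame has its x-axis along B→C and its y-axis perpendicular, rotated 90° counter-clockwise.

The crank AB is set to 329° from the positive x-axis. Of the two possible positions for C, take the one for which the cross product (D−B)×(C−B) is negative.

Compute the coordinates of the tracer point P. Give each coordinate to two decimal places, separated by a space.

1.62 -3.88

A=(0,0), D=(10.00,0)
B = A + 2.00·(cos329°, sin329°) = (1.7143, -1.0301)
|BD| = 8.3494
circle(B,6.00) ∩ circle(D,10.00): a=0.3421, h=5.9902
  candidates: C₊=(1.3148,4.9566) cross=50.015; C₋=(2.7929,-6.9323) cross=-50.015
  mode - wants cross < 0 → take C=(2.7929,-6.9323) (cross=-50.015)
ex = (C−B)/|BC| = (0.1798,-0.9837); ey = (0.9837,0.1798)
P = B + 2.79·ex + -0.61·ey = (1.6158,-3.8843)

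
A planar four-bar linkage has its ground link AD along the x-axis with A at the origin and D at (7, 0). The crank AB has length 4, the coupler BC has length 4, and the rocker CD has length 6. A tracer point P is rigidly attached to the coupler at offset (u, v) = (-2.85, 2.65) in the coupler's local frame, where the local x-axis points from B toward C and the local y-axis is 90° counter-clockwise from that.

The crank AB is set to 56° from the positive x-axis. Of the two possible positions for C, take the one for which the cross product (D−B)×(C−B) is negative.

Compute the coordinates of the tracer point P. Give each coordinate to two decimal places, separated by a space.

A=(0,0), D=(7.00,0)
B = A + 4.00·(cos56°, sin56°) = (2.2368, 3.3162)
|BD| = 5.8039
circle(B,4.00) ∩ circle(D,6.00): a=1.1790, h=3.8223
  candidates: C₊=(5.3883,5.7795) cross=22.184; C₋=(1.0204,-0.4944) cross=-22.184
  mode - wants cross < 0 → take C=(1.0204,-0.4944) (cross=-22.184)
ex = (C−B)/|BC| = (-0.3041,-0.9526); ey = (0.9526,-0.3041)
P = B + -2.85·ex + 2.65·ey = (5.6279,5.2253)

5.63 5.23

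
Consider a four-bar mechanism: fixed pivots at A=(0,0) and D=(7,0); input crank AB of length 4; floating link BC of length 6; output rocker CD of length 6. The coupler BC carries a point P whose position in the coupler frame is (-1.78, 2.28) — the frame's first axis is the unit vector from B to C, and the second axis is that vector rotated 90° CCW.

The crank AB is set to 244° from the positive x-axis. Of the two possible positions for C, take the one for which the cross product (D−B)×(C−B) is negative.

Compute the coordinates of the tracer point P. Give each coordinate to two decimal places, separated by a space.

A=(0,0), D=(7.00,0)
B = A + 4.00·(cos244°, sin244°) = (-1.7535, -3.5952)
|BD| = 9.4630
circle(B,6.00) ∩ circle(D,6.00): a=4.7315, h=3.6896
  candidates: C₊=(1.2215,1.6153) cross=34.914; C₋=(4.0250,-5.2105) cross=-34.914
  mode - wants cross < 0 → take C=(4.0250,-5.2105) (cross=-34.914)
ex = (C−B)/|BC| = (0.9631,-0.2692); ey = (0.2692,0.9631)
P = B + -1.78·ex + 2.28·ey = (-2.8539,-0.9201)

-2.85 -0.92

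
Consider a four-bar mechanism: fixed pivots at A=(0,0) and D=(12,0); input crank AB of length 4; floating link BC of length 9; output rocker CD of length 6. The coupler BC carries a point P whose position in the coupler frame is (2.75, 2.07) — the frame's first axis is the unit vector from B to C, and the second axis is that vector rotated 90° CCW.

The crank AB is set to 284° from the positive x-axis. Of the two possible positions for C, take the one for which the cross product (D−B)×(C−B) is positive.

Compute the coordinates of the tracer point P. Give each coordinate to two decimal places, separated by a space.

1.17 -0.45

A=(0,0), D=(12.00,0)
B = A + 4.00·(cos284°, sin284°) = (0.9677, -3.8812)
|BD| = 11.6951
circle(B,9.00) ∩ circle(D,6.00): a=7.7714, h=4.5393
  candidates: C₊=(6.7923,2.9799) cross=53.087; C₋=(9.8051,-5.5841) cross=-53.087
  mode + wants cross > 0 → take C=(6.7923,2.9799) (cross=53.087)
ex = (C−B)/|BC| = (0.6472,0.7623); ey = (-0.7623,0.6472)
P = B + 2.75·ex + 2.07·ey = (1.1694,-0.4451)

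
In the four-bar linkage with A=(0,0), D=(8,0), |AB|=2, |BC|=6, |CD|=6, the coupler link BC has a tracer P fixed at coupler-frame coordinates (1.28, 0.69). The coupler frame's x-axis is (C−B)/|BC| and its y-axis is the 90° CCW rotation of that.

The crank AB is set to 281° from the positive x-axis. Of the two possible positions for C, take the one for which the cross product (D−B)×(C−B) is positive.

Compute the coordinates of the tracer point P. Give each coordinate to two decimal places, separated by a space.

A=(0,0), D=(8.00,0)
B = A + 2.00·(cos281°, sin281°) = (0.3816, -1.9633)
|BD| = 7.8673
circle(B,6.00) ∩ circle(D,6.00): a=3.9336, h=4.5306
  candidates: C₊=(3.0602,3.4057) cross=35.644; C₋=(5.3214,-5.3689) cross=-35.644
  mode + wants cross > 0 → take C=(3.0602,3.4057) (cross=35.644)
ex = (C−B)/|BC| = (0.4464,0.8948); ey = (-0.8948,0.4464)
P = B + 1.28·ex + 0.69·ey = (0.3356,-0.5098)

0.34 -0.51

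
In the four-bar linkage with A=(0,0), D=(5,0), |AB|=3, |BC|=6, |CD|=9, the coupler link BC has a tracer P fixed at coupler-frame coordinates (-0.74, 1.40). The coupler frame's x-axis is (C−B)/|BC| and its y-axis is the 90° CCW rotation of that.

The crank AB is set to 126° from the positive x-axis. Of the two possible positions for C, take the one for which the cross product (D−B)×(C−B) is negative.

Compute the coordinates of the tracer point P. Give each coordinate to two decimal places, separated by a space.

-0.22 2.77

A=(0,0), D=(5.00,0)
B = A + 3.00·(cos126°, sin126°) = (-1.7634, 2.4271)
|BD| = 7.1856
circle(B,6.00) ∩ circle(D,9.00): a=0.4616, h=5.9822
  candidates: C₊=(0.6917,7.9018) cross=42.986; C₋=(-3.3495,-3.3595) cross=-42.986
  mode - wants cross < 0 → take C=(-3.3495,-3.3595) (cross=-42.986)
ex = (C−B)/|BC| = (-0.2644,-0.9644); ey = (0.9644,-0.2644)
P = B + -0.74·ex + 1.40·ey = (-0.2175,2.7706)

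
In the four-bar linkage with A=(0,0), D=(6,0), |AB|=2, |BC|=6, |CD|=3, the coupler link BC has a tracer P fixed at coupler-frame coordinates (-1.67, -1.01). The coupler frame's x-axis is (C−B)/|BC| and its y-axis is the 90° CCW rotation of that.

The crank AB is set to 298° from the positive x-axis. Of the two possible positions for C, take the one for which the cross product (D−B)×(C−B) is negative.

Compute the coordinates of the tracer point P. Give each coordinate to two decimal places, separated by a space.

A=(0,0), D=(6.00,0)
B = A + 2.00·(cos298°, sin298°) = (0.9389, -1.7659)
|BD| = 5.3603
circle(B,6.00) ∩ circle(D,3.00): a=5.1987, h=2.9956
  candidates: C₊=(4.8605,2.7752) cross=16.058; C₋=(6.8343,-2.8817) cross=-16.058
  mode - wants cross < 0 → take C=(6.8343,-2.8817) (cross=-16.058)
ex = (C−B)/|BC| = (0.9826,-0.1860); ey = (0.1860,0.9826)
P = B + -1.67·ex + -1.01·ey = (-0.8897,-2.4477)

-0.89 -2.45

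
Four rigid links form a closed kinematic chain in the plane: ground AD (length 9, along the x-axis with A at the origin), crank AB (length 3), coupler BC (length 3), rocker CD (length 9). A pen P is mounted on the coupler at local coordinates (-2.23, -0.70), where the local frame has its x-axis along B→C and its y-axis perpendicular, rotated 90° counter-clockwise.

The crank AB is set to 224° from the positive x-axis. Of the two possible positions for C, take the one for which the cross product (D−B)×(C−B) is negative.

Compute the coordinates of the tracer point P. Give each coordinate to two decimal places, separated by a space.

-4.48 -1.86

A=(0,0), D=(9.00,0)
B = A + 3.00·(cos224°, sin224°) = (-2.1580, -2.0840)
|BD| = 11.3510
circle(B,3.00) ∩ circle(D,9.00): a=2.5039, h=1.6524
  candidates: C₊=(-0.0000,0.0000) cross=18.756; C₋=(0.6067,-3.2485) cross=-18.756
  mode - wants cross < 0 → take C=(0.6067,-3.2485) (cross=-18.756)
ex = (C−B)/|BC| = (0.9216,-0.3882); ey = (0.3882,0.9216)
P = B + -2.23·ex + -0.70·ey = (-4.4849,-1.8634)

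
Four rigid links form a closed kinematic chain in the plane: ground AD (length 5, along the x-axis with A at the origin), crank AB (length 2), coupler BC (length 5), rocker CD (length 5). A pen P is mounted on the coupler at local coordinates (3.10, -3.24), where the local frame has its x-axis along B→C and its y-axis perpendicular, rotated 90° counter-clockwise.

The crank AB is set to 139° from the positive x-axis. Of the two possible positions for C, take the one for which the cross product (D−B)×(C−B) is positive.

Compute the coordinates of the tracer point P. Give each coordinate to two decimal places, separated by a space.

2.92 0.59

A=(0,0), D=(5.00,0)
B = A + 2.00·(cos139°, sin139°) = (-1.5094, 1.3121)
|BD| = 6.6403
circle(B,5.00) ∩ circle(D,5.00): a=3.3202, h=3.7385
  candidates: C₊=(2.4840,4.3209) cross=24.825; C₋=(1.0066,-3.0087) cross=-24.825
  mode + wants cross > 0 → take C=(2.4840,4.3209) (cross=24.825)
ex = (C−B)/|BC| = (0.7987,0.6017); ey = (-0.6017,0.7987)
P = B + 3.10·ex + -3.24·ey = (2.9162,0.5898)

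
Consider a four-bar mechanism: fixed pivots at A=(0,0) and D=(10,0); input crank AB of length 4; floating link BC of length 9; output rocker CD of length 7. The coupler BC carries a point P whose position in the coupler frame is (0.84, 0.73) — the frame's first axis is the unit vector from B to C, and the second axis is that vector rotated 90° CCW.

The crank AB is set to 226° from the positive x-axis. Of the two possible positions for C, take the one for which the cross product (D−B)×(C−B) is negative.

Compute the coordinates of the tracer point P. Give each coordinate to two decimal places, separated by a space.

A=(0,0), D=(10.00,0)
B = A + 4.00·(cos226°, sin226°) = (-2.7786, -2.8774)
|BD| = 13.0986
circle(B,9.00) ∩ circle(D,7.00): a=7.7708, h=4.5403
  candidates: C₊=(3.8050,3.2591) cross=59.472; C₋=(5.7997,-5.5998) cross=-59.472
  mode - wants cross < 0 → take C=(5.7997,-5.5998) (cross=-59.472)
ex = (C−B)/|BC| = (0.9532,-0.3025); ey = (0.3025,0.9532)
P = B + 0.84·ex + 0.73·ey = (-1.7572,-2.4357)

-1.76 -2.44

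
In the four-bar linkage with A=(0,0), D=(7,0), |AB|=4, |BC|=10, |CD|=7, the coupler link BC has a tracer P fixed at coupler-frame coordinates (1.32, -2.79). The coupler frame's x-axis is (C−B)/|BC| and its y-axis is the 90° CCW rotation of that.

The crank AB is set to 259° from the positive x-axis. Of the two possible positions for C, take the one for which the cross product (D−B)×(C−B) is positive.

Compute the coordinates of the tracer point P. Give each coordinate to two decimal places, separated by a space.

2.31 -3.63

A=(0,0), D=(7.00,0)
B = A + 4.00·(cos259°, sin259°) = (-0.7632, -3.9265)
|BD| = 8.6997
circle(B,10.00) ∩ circle(D,7.00): a=7.2810, h=6.8547
  candidates: C₊=(2.6402,5.4765) cross=59.634; C₋=(8.8278,-6.7572) cross=-59.634
  mode + wants cross > 0 → take C=(2.6402,5.4765) (cross=59.634)
ex = (C−B)/|BC| = (0.3403,0.9403); ey = (-0.9403,0.3403)
P = B + 1.32·ex + -2.79·ey = (2.3095,-3.6349)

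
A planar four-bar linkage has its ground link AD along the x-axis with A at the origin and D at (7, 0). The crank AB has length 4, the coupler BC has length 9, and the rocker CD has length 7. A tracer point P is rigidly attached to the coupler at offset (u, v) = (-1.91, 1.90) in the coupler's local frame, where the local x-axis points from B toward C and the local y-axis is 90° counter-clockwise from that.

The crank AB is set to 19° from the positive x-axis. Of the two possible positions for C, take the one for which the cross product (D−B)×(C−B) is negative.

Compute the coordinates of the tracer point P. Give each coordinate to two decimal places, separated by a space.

4.79 3.80

A=(0,0), D=(7.00,0)
B = A + 4.00·(cos19°, sin19°) = (3.7821, 1.3023)
|BD| = 3.4714
circle(B,9.00) ∩ circle(D,7.00): a=6.3448, h=6.3831
  candidates: C₊=(12.0580,4.8391) cross=22.159; C₋=(7.2689,-6.9948) cross=-22.159
  mode - wants cross < 0 → take C=(7.2689,-6.9948) (cross=-22.159)
ex = (C−B)/|BC| = (0.3874,-0.9219); ey = (0.9219,0.3874)
P = B + -1.91·ex + 1.90·ey = (4.7937,3.7992)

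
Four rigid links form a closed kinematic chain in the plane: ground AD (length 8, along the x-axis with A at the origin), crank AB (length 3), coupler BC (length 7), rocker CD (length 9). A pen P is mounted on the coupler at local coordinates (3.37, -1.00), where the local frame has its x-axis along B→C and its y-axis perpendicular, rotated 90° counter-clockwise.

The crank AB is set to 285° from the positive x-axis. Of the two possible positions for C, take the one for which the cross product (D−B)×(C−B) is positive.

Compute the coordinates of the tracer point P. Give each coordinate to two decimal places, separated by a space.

A=(0,0), D=(8.00,0)
B = A + 3.00·(cos285°, sin285°) = (0.7765, -2.8978)
|BD| = 7.7831
circle(B,7.00) ∩ circle(D,9.00): a=1.8358, h=6.7550
  candidates: C₊=(-0.0347,4.0551) cross=52.575; C₋=(4.9953,-8.4836) cross=-52.575
  mode + wants cross > 0 → take C=(-0.0347,4.0551) (cross=52.575)
ex = (C−B)/|BC| = (-0.1159,0.9933); ey = (-0.9933,-0.1159)
P = B + 3.37·ex + -1.00·ey = (1.3792,0.5654)

1.38 0.57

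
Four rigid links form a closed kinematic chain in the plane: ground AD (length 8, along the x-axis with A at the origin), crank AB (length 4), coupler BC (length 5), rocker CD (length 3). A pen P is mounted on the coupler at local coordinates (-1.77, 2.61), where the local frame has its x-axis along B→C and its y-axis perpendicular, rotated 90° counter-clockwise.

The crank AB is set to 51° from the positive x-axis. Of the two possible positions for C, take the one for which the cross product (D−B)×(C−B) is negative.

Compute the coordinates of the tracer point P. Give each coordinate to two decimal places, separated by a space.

A=(0,0), D=(8.00,0)
B = A + 4.00·(cos51°, sin51°) = (2.5173, 3.1086)
|BD| = 6.3027
circle(B,5.00) ∩ circle(D,3.00): a=4.4206, h=2.3362
  candidates: C₊=(7.5151,2.9606) cross=14.724; C₋=(5.2105,-1.1041) cross=-14.724
  mode - wants cross < 0 → take C=(5.2105,-1.1041) (cross=-14.724)
ex = (C−B)/|BC| = (0.5387,-0.8425); ey = (0.8425,0.5387)
P = B + -1.77·ex + 2.61·ey = (3.7629,6.0057)

3.76 6.01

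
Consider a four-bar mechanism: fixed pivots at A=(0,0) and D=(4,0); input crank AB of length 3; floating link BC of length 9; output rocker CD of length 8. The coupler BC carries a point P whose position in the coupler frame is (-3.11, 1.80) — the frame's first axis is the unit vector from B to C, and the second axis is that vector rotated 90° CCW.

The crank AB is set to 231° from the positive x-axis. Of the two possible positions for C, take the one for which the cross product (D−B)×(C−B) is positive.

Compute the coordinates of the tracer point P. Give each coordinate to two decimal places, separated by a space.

-4.13 -5.14

A=(0,0), D=(4.00,0)
B = A + 3.00·(cos231°, sin231°) = (-1.8880, -2.3314)
|BD| = 6.3327
circle(B,9.00) ∩ circle(D,8.00): a=4.5086, h=7.7893
  candidates: C₊=(-0.5637,6.5706) cross=49.327; C₋=(5.1716,-7.9137) cross=-49.327
  mode + wants cross > 0 → take C=(-0.5637,6.5706) (cross=49.327)
ex = (C−B)/|BC| = (0.1471,0.9891); ey = (-0.9891,0.1471)
P = B + -3.11·ex + 1.80·ey = (-4.1260,-5.1427)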